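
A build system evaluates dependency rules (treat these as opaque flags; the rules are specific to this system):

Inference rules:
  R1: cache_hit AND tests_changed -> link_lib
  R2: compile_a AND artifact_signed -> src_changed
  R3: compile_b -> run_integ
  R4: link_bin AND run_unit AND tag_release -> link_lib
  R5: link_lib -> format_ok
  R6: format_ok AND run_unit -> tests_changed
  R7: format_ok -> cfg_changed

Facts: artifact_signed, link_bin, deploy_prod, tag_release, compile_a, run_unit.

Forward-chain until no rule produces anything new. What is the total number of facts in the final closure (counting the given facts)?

Round 1: R2 [compile_a AND artifact_signed -> src_changed]; R4 [link_bin AND run_unit AND tag_release -> link_lib]. Adds src_changed, link_lib.
Round 2: R5 [link_lib -> format_ok]. Adds format_ok.
Round 3: R6 [format_ok AND run_unit -> tests_changed]; R7 [format_ok -> cfg_changed]. Adds tests_changed, cfg_changed.
Closure: {artifact_signed, cfg_changed, compile_a, deploy_prod, format_ok, link_bin, link_lib, run_unit, src_changed, tag_release, tests_changed} — 11 facts.

11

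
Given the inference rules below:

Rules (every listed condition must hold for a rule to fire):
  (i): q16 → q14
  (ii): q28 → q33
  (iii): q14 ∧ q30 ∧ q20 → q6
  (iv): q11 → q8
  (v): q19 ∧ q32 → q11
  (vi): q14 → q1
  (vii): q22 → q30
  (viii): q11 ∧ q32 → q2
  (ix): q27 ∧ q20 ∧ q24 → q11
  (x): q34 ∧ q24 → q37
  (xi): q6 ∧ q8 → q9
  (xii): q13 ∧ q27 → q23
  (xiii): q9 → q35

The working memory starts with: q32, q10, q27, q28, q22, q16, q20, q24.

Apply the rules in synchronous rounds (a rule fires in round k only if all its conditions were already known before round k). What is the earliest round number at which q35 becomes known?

4

[1] (i) [q16 → q14]; (ii) [q28 → q33]; (vii) [q22 → q30]; (ix) [q27 ∧ q20 ∧ q24 → q11]. ⇒ new: q14, q33, q30, q11.
[2] (iii) [q14 ∧ q30 ∧ q20 → q6]; (iv) [q11 → q8]; (vi) [q14 → q1]; (viii) [q11 ∧ q32 → q2]. ⇒ new: q6, q8, q1, q2.
[3] (xi) [q6 ∧ q8 → q9]. ⇒ new: q9.
[4] (xiii) [q9 → q35]. ⇒ new: q35.
q35 first appears in round 4.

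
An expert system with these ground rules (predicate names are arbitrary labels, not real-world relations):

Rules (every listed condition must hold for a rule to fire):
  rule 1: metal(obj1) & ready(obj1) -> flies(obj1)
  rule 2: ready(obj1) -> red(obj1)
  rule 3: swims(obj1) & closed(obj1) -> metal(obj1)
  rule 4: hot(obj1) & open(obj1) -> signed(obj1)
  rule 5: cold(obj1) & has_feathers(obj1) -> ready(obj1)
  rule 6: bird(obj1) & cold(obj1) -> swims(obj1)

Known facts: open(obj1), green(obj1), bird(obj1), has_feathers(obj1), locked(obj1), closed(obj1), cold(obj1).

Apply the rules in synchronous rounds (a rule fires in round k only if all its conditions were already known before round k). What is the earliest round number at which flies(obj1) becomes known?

3

Round 1: rule 5 [cold(obj1) & has_feathers(obj1) -> ready(obj1)]; rule 6 [bird(obj1) & cold(obj1) -> swims(obj1)]. New: ready(obj1), swims(obj1).
Round 2: rule 2 [ready(obj1) -> red(obj1)]; rule 3 [swims(obj1) & closed(obj1) -> metal(obj1)]. New: red(obj1), metal(obj1).
Round 3: rule 1 [metal(obj1) & ready(obj1) -> flies(obj1)]. New: flies(obj1).
flies(obj1) first appears in round 3.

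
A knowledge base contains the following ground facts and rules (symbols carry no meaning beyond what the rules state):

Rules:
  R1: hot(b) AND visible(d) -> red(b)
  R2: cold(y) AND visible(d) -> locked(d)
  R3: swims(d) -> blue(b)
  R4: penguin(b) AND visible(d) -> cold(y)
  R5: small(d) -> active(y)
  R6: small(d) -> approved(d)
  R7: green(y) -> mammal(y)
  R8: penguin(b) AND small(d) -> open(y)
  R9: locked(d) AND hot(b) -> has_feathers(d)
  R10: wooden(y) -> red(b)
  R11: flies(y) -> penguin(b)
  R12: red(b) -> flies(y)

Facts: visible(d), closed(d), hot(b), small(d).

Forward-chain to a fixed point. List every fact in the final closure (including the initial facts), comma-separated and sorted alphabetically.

Round 1 fires R1, R5, R6, giving red(b), active(y), approved(d).
Round 2 fires R12, giving flies(y).
Round 3 fires R11, giving penguin(b).
Round 4 fires R4, R8, giving cold(y), open(y).
Round 5 fires R2, giving locked(d).
Round 6 fires R9, giving has_feathers(d).

active(y), approved(d), closed(d), cold(y), flies(y), has_feathers(d), hot(b), locked(d), open(y), penguin(b), red(b), small(d), visible(d)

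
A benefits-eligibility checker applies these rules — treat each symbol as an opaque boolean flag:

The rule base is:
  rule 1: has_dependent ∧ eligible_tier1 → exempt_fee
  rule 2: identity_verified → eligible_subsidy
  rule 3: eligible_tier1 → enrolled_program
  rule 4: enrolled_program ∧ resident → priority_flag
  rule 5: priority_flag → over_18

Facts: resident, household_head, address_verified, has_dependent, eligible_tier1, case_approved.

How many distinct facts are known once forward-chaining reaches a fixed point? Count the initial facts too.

[1] rule 1 [has_dependent ∧ eligible_tier1 → exempt_fee]; rule 3 [eligible_tier1 → enrolled_program]. ⇒ new: exempt_fee, enrolled_program.
[2] rule 4 [enrolled_program ∧ resident → priority_flag]. ⇒ new: priority_flag.
[3] rule 5 [priority_flag → over_18]. ⇒ new: over_18.
Closure: {address_verified, case_approved, eligible_tier1, enrolled_program, exempt_fee, has_dependent, household_head, over_18, priority_flag, resident} — 10 facts.

10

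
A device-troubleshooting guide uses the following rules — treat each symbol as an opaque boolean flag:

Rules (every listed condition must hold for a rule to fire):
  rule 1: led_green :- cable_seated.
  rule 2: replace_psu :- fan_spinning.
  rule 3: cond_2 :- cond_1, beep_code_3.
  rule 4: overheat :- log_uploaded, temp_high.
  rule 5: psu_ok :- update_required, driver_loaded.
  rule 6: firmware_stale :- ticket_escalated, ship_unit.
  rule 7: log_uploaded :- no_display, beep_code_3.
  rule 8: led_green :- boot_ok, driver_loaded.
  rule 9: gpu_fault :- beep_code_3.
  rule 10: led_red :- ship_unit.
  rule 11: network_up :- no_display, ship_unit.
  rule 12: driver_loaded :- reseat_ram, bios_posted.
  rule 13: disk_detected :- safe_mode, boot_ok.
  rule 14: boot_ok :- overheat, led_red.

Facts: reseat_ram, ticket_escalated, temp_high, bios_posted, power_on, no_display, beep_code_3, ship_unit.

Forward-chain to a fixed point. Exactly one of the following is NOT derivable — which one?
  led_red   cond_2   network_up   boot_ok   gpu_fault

cond_2

Round 1: rule 6 [firmware_stale :- ticket_escalated, ship_unit.]; rule 7 [log_uploaded :- no_display, beep_code_3.]; rule 9 [gpu_fault :- beep_code_3.]; rule 10 [led_red :- ship_unit.]; rule 11 [network_up :- no_display, ship_unit.]; rule 12 [driver_loaded :- reseat_ram, bios_posted.]. New: firmware_stale, log_uploaded, gpu_fault, led_red, network_up, driver_loaded.
Round 2: rule 4 [overheat :- log_uploaded, temp_high.]. New: overheat.
Round 3: rule 14 [boot_ok :- overheat, led_red.]. New: boot_ok.
Round 4: rule 8 [led_green :- boot_ok, driver_loaded.]. New: led_green.
Derived: led_red (round 1), boot_ok (round 3), network_up (round 1), gpu_fault (round 1). cond_2 never appears in any round.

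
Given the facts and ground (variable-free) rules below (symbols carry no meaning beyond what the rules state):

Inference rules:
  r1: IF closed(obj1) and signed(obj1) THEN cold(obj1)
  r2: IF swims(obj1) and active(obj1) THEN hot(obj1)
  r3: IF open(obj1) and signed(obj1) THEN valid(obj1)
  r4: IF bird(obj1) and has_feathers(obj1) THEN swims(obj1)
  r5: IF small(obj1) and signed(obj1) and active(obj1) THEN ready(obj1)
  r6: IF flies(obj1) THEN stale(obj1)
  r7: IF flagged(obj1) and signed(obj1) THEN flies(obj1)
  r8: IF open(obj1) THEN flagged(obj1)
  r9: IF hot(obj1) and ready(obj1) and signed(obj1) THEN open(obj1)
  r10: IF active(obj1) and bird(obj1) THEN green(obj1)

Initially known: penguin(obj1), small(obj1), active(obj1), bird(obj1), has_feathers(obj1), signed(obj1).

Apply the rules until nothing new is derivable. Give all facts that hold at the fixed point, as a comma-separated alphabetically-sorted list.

Round 1 fires r4, r5, r10, giving swims(obj1), ready(obj1), green(obj1).
Round 2 fires r2, giving hot(obj1).
Round 3 fires r9, giving open(obj1).
Round 4 fires r3, r8, giving valid(obj1), flagged(obj1).
Round 5 fires r7, giving flies(obj1).
Round 6 fires r6, giving stale(obj1).

active(obj1), bird(obj1), flagged(obj1), flies(obj1), green(obj1), has_feathers(obj1), hot(obj1), open(obj1), penguin(obj1), ready(obj1), signed(obj1), small(obj1), stale(obj1), swims(obj1), valid(obj1)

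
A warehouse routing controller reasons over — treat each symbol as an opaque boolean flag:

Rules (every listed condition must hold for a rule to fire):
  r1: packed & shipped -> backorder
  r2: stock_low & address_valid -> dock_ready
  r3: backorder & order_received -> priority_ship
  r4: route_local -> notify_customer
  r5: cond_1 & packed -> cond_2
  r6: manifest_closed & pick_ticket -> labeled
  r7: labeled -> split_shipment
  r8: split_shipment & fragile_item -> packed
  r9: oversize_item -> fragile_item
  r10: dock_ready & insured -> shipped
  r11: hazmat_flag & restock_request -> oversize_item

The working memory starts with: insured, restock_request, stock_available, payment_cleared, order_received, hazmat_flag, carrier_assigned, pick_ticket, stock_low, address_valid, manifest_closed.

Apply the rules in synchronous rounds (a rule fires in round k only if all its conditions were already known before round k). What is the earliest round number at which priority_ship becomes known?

Round 1 — r2, r6, r11, derive dock_ready, labeled, oversize_item.
Round 2 — r7, r9, r10, derive split_shipment, fragile_item, shipped.
Round 3 — r8, derive packed.
Round 4 — r1, derive backorder.
Round 5 — r3, derive priority_ship.
priority_ship first appears in round 5.

5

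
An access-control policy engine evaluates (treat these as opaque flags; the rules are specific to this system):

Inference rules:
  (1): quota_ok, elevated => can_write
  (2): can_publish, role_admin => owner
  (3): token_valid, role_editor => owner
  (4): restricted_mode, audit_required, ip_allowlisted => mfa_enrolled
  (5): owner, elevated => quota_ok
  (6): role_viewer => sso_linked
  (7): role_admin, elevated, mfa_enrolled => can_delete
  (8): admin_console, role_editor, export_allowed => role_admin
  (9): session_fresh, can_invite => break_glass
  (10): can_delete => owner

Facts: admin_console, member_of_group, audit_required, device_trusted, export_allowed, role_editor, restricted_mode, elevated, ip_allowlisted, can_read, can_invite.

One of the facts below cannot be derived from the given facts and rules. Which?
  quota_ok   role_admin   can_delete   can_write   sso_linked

sso_linked

Round 1 — (4), (8), derive mfa_enrolled, role_admin.
Round 2 — (7), derive can_delete.
Round 3 — (10), derive owner.
Round 4 — (5), derive quota_ok.
Round 5 — (1), derive can_write.
Derived: role_admin (round 1), can_delete (round 2), quota_ok (round 4), can_write (round 5). sso_linked never appears in any round.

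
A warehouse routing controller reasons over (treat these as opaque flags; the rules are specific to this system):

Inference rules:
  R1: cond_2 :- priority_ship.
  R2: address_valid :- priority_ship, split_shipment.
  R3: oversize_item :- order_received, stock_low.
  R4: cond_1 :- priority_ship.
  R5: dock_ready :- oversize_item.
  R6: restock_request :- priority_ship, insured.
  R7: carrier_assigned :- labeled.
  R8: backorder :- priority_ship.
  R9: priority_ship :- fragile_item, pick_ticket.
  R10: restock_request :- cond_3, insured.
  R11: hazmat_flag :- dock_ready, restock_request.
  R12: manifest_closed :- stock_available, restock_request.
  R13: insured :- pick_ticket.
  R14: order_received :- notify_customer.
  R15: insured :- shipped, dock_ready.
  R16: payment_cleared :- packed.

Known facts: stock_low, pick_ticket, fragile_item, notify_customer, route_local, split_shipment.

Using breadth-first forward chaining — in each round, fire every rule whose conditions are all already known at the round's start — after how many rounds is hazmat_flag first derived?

Round 1: R9 [priority_ship :- fragile_item, pick_ticket.]; R13 [insured :- pick_ticket.]; R14 [order_received :- notify_customer.]. New: priority_ship, insured, order_received.
Round 2: R1 [cond_2 :- priority_ship.]; R2 [address_valid :- priority_ship, split_shipment.]; R3 [oversize_item :- order_received, stock_low.]; R4 [cond_1 :- priority_ship.]; R6 [restock_request :- priority_ship, insured.]; R8 [backorder :- priority_ship.]. New: cond_2, address_valid, oversize_item, cond_1, restock_request, backorder.
Round 3: R5 [dock_ready :- oversize_item.]. New: dock_ready.
Round 4: R11 [hazmat_flag :- dock_ready, restock_request.]. New: hazmat_flag.
hazmat_flag first appears in round 4.

4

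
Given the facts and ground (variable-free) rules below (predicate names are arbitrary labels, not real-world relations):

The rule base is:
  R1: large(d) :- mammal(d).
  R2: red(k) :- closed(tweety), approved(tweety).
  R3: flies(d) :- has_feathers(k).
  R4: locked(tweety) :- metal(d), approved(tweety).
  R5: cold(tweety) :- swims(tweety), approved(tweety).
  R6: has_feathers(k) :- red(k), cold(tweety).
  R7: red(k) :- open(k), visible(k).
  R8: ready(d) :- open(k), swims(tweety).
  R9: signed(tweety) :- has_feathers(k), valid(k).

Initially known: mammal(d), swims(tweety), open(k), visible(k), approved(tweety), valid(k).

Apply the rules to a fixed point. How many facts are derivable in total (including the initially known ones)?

Round 1 — R1, R5, R7, R8, derive large(d), cold(tweety), red(k), ready(d).
Round 2 — R6, derive has_feathers(k).
Round 3 — R3, R9, derive flies(d), signed(tweety).
Closure: {approved(tweety), cold(tweety), flies(d), has_feathers(k), large(d), mammal(d), open(k), ready(d), red(k), signed(tweety), swims(tweety), valid(k), visible(k)} — 13 facts.

13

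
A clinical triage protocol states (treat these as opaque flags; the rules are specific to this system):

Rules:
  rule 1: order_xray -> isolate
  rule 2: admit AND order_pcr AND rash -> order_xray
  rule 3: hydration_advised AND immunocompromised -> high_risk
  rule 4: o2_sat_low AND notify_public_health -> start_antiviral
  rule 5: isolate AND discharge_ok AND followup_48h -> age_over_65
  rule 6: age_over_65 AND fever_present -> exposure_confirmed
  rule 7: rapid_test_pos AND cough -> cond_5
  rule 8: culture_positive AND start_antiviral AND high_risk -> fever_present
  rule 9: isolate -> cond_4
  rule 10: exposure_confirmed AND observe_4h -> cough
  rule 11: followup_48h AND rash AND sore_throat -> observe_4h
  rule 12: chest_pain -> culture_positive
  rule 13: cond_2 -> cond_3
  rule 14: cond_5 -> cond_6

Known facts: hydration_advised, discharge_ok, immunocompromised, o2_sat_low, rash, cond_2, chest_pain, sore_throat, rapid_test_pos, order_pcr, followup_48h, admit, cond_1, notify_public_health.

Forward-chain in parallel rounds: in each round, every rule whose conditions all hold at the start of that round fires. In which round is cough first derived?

5

Round 1 — rule 2, rule 3, rule 4, rule 11, rule 12, rule 13, derive order_xray, high_risk, start_antiviral, observe_4h, culture_positive, cond_3.
Round 2 — rule 1, rule 8, derive isolate, fever_present.
Round 3 — rule 5, rule 9, derive age_over_65, cond_4.
Round 4 — rule 6, derive exposure_confirmed.
Round 5 — rule 10, derive cough.
cough first appears in round 5.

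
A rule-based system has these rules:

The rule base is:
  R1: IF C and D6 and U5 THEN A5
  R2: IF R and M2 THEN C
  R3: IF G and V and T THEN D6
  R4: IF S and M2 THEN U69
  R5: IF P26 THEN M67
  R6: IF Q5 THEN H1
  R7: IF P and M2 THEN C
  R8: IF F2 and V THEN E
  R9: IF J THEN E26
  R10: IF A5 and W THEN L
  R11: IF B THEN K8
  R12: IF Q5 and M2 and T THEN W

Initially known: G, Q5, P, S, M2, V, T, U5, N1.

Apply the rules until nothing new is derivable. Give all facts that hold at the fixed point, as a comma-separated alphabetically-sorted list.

Round 1: R3 [IF G and V and T THEN D6]; R4 [IF S and M2 THEN U69]; R6 [IF Q5 THEN H1]; R7 [IF P and M2 THEN C]; R12 [IF Q5 and M2 and T THEN W]. Adds D6, U69, H1, C, W.
Round 2: R1 [IF C and D6 and U5 THEN A5]. Adds A5.
Round 3: R10 [IF A5 and W THEN L]. Adds L.

A5, C, D6, G, H1, L, M2, N1, P, Q5, S, T, U5, U69, V, W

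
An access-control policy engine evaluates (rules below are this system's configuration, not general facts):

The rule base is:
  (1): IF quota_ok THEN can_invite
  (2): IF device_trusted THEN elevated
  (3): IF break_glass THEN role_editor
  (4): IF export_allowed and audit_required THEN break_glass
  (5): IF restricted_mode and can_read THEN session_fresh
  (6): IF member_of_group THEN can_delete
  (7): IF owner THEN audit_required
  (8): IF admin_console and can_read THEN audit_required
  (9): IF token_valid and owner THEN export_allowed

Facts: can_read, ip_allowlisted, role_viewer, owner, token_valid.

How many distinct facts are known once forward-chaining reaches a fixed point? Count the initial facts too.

[1] (7) [IF owner THEN audit_required]; (9) [IF token_valid and owner THEN export_allowed]. ⇒ new: audit_required, export_allowed.
[2] (4) [IF export_allowed and audit_required THEN break_glass]. ⇒ new: break_glass.
[3] (3) [IF break_glass THEN role_editor]. ⇒ new: role_editor.
Closure: {audit_required, break_glass, can_read, export_allowed, ip_allowlisted, owner, role_editor, role_viewer, token_valid} — 9 facts.

9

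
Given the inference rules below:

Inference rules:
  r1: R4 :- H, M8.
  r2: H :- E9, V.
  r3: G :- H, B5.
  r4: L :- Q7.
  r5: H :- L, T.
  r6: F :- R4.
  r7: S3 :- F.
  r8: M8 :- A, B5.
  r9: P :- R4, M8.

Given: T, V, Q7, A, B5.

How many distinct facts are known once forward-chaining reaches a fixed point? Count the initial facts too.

Round 1: r4 [L :- Q7.]; r8 [M8 :- A, B5.]. Adds L, M8.
Round 2: r5 [H :- L, T.]. Adds H.
Round 3: r1 [R4 :- H, M8.]; r3 [G :- H, B5.]. Adds R4, G.
Round 4: r6 [F :- R4.]; r9 [P :- R4, M8.]. Adds F, P.
Round 5: r7 [S3 :- F.]. Adds S3.
Closure: {A, B5, F, G, H, L, M8, P, Q7, R4, S3, T, V} — 13 facts.

13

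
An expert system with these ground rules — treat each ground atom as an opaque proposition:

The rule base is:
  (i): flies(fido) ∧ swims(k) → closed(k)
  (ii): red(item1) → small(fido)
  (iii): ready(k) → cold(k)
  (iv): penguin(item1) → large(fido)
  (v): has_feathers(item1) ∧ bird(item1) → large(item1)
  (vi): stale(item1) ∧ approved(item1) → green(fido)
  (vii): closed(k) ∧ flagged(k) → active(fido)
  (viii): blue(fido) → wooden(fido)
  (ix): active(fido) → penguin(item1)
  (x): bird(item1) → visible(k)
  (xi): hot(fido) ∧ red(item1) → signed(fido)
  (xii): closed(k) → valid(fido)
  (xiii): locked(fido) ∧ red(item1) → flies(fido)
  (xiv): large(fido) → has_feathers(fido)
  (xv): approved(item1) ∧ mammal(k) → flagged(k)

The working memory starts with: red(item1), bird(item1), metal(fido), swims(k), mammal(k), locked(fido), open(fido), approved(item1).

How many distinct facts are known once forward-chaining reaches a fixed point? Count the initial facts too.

Round 1: (ii) [red(item1) → small(fido)]; (x) [bird(item1) → visible(k)]; (xiii) [locked(fido) ∧ red(item1) → flies(fido)]; (xv) [approved(item1) ∧ mammal(k) → flagged(k)]. Adds small(fido), visible(k), flies(fido), flagged(k).
Round 2: (i) [flies(fido) ∧ swims(k) → closed(k)]. Adds closed(k).
Round 3: (vii) [closed(k) ∧ flagged(k) → active(fido)]; (xii) [closed(k) → valid(fido)]. Adds active(fido), valid(fido).
Round 4: (ix) [active(fido) → penguin(item1)]. Adds penguin(item1).
Round 5: (iv) [penguin(item1) → large(fido)]. Adds large(fido).
Round 6: (xiv) [large(fido) → has_feathers(fido)]. Adds has_feathers(fido).
Closure: {active(fido), approved(item1), bird(item1), closed(k), flagged(k), flies(fido), has_feathers(fido), large(fido), locked(fido), mammal(k), metal(fido), open(fido), penguin(item1), red(item1), small(fido), swims(k), valid(fido), visible(k)} — 18 facts.

18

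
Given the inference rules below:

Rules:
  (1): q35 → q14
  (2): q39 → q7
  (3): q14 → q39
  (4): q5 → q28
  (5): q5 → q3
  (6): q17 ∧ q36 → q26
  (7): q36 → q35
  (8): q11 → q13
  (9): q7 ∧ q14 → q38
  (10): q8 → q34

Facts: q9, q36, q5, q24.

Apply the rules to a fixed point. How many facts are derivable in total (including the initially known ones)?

[1] (4) [q5 → q28]; (5) [q5 → q3]; (7) [q36 → q35]. ⇒ new: q28, q3, q35.
[2] (1) [q35 → q14]. ⇒ new: q14.
[3] (3) [q14 → q39]. ⇒ new: q39.
[4] (2) [q39 → q7]. ⇒ new: q7.
[5] (9) [q7 ∧ q14 → q38]. ⇒ new: q38.
Closure: {q14, q24, q28, q3, q35, q36, q38, q39, q5, q7, q9} — 11 facts.

11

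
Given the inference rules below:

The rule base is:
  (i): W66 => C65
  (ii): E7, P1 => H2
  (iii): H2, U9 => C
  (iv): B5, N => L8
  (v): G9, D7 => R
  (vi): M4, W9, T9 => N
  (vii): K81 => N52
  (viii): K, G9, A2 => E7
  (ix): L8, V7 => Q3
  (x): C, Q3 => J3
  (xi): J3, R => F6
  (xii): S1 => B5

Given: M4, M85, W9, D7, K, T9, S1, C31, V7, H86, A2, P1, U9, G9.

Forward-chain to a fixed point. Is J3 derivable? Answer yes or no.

yes

[1] (v) [G9, D7 => R]; (vi) [M4, W9, T9 => N]; (viii) [K, G9, A2 => E7]; (xii) [S1 => B5]. ⇒ new: R, N, E7, B5.
[2] (ii) [E7, P1 => H2]; (iv) [B5, N => L8]. ⇒ new: H2, L8.
[3] (iii) [H2, U9 => C]; (ix) [L8, V7 => Q3]. ⇒ new: C, Q3.
[4] (x) [C, Q3 => J3]. ⇒ new: J3.
[5] (xi) [J3, R => F6]. ⇒ new: F6.
J3 appears in round 4, so it is derivable.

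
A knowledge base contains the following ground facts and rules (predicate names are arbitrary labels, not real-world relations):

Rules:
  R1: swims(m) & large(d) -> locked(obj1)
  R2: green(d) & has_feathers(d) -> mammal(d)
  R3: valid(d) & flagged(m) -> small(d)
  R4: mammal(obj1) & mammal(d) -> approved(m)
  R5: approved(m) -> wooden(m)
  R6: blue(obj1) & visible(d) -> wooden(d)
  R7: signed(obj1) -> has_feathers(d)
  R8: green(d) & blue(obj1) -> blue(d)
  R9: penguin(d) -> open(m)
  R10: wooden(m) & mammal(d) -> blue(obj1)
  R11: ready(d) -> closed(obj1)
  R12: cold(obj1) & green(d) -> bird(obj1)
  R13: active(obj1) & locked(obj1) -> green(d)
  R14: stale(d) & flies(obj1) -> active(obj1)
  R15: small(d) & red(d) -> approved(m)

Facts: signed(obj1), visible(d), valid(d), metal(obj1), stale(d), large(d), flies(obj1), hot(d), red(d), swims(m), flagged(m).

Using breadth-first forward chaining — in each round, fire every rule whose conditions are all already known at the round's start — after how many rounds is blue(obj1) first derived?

4

[1] R1 [swims(m) & large(d) -> locked(obj1)]; R3 [valid(d) & flagged(m) -> small(d)]; R7 [signed(obj1) -> has_feathers(d)]; R14 [stale(d) & flies(obj1) -> active(obj1)]. ⇒ new: locked(obj1), small(d), has_feathers(d), active(obj1).
[2] R13 [active(obj1) & locked(obj1) -> green(d)]; R15 [small(d) & red(d) -> approved(m)]. ⇒ new: green(d), approved(m).
[3] R2 [green(d) & has_feathers(d) -> mammal(d)]; R5 [approved(m) -> wooden(m)]. ⇒ new: mammal(d), wooden(m).
[4] R10 [wooden(m) & mammal(d) -> blue(obj1)]. ⇒ new: blue(obj1).
blue(obj1) first appears in round 4.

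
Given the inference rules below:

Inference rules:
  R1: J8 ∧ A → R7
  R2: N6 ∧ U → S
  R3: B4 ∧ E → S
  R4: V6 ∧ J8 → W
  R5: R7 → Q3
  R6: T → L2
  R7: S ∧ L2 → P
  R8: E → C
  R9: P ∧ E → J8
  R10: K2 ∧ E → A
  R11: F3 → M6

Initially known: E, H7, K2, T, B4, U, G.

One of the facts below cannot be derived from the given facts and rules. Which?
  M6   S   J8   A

M6

Round 1: R3 [B4 ∧ E → S]; R6 [T → L2]; R8 [E → C]; R10 [K2 ∧ E → A]. Adds S, L2, C, A.
Round 2: R7 [S ∧ L2 → P]. Adds P.
Round 3: R9 [P ∧ E → J8]. Adds J8.
Round 4: R1 [J8 ∧ A → R7]. Adds R7.
Round 5: R5 [R7 → Q3]. Adds Q3.
Derived: J8 (round 3), S (round 1), A (round 1). M6 never appears in any round.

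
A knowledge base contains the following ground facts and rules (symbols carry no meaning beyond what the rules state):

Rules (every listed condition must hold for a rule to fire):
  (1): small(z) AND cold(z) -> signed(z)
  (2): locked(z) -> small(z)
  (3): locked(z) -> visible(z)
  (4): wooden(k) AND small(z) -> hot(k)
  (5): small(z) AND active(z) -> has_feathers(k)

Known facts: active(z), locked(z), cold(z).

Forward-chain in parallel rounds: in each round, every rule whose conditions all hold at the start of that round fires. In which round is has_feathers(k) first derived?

2

Round 1 fires (2), (3), giving small(z), visible(z).
Round 2 fires (1), (5), giving signed(z), has_feathers(k).
has_feathers(k) first appears in round 2.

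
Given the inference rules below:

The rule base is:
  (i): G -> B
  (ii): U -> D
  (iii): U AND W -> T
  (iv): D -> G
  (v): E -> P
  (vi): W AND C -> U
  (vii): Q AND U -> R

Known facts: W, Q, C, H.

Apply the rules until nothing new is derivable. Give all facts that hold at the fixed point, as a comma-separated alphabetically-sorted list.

B, C, D, G, H, Q, R, T, U, W

Round 1 fires (vi), giving U.
Round 2 fires (ii), (iii), (vii), giving D, T, R.
Round 3 fires (iv), giving G.
Round 4 fires (i), giving B.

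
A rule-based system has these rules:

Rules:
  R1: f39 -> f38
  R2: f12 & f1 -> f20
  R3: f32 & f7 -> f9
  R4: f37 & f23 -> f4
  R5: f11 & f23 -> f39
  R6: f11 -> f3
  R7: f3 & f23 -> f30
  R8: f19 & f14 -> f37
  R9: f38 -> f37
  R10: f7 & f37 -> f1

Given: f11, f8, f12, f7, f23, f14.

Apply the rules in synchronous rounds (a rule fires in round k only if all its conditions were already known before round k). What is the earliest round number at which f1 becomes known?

Round 1: R5 [f11 & f23 -> f39]; R6 [f11 -> f3]. Adds f39, f3.
Round 2: R1 [f39 -> f38]; R7 [f3 & f23 -> f30]. Adds f38, f30.
Round 3: R9 [f38 -> f37]. Adds f37.
Round 4: R4 [f37 & f23 -> f4]; R10 [f7 & f37 -> f1]. Adds f4, f1.
f1 first appears in round 4.

4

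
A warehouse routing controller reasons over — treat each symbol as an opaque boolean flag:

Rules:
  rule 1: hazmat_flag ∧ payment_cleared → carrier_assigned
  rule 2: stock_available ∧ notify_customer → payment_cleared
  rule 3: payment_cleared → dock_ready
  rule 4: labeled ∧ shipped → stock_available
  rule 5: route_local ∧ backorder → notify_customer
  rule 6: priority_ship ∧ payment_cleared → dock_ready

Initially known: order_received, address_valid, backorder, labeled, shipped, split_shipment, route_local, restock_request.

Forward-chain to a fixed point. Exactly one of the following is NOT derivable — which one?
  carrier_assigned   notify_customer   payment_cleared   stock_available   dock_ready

carrier_assigned

Round 1: rule 4 [labeled ∧ shipped → stock_available]; rule 5 [route_local ∧ backorder → notify_customer]. Adds stock_available, notify_customer.
Round 2: rule 2 [stock_available ∧ notify_customer → payment_cleared]. Adds payment_cleared.
Round 3: rule 3 [payment_cleared → dock_ready]. Adds dock_ready.
Derived: payment_cleared (round 2), stock_available (round 1), dock_ready (round 3), notify_customer (round 1). carrier_assigned never appears in any round.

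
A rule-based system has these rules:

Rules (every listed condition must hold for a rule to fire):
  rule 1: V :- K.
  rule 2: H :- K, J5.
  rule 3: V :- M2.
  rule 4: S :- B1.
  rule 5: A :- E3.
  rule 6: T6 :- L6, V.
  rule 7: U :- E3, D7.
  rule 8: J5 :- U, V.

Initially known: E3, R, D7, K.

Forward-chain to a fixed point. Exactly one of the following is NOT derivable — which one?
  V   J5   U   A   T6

Round 1: rule 1 [V :- K.]; rule 5 [A :- E3.]; rule 7 [U :- E3, D7.]. Adds V, A, U.
Round 2: rule 8 [J5 :- U, V.]. Adds J5.
Round 3: rule 2 [H :- K, J5.]. Adds H.
Derived: U (round 1), A (round 1), V (round 1), J5 (round 2). T6 never appears in any round.

T6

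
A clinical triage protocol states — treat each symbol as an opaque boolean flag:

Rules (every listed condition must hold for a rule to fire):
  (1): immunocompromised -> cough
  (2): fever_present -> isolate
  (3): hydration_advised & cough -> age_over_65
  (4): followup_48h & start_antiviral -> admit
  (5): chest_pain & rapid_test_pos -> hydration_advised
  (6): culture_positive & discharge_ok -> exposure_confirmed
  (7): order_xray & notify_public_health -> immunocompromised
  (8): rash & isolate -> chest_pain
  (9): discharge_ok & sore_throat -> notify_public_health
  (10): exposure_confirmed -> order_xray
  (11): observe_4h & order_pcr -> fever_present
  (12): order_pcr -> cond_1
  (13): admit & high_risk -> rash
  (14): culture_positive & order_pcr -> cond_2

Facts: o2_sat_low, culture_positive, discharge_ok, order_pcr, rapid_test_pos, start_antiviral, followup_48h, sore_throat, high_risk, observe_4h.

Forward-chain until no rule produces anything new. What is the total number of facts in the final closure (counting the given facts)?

[1] (4) [followup_48h & start_antiviral -> admit]; (6) [culture_positive & discharge_ok -> exposure_confirmed]; (9) [discharge_ok & sore_throat -> notify_public_health]; (11) [observe_4h & order_pcr -> fever_present]; (12) [order_pcr -> cond_1]; (14) [culture_positive & order_pcr -> cond_2]. ⇒ new: admit, exposure_confirmed, notify_public_health, fever_present, cond_1, cond_2.
[2] (2) [fever_present -> isolate]; (10) [exposure_confirmed -> order_xray]; (13) [admit & high_risk -> rash]. ⇒ new: isolate, order_xray, rash.
[3] (7) [order_xray & notify_public_health -> immunocompromised]; (8) [rash & isolate -> chest_pain]. ⇒ new: immunocompromised, chest_pain.
[4] (1) [immunocompromised -> cough]; (5) [chest_pain & rapid_test_pos -> hydration_advised]. ⇒ new: cough, hydration_advised.
[5] (3) [hydration_advised & cough -> age_over_65]. ⇒ new: age_over_65.
Closure: {admit, age_over_65, chest_pain, cond_1, cond_2, cough, culture_positive, discharge_ok, exposure_confirmed, fever_present, followup_48h, high_risk, hydration_advised, immunocompromised, isolate, notify_public_health, o2_sat_low, observe_4h, order_pcr, order_xray, rapid_test_pos, rash, sore_throat, start_antiviral} — 24 facts.

24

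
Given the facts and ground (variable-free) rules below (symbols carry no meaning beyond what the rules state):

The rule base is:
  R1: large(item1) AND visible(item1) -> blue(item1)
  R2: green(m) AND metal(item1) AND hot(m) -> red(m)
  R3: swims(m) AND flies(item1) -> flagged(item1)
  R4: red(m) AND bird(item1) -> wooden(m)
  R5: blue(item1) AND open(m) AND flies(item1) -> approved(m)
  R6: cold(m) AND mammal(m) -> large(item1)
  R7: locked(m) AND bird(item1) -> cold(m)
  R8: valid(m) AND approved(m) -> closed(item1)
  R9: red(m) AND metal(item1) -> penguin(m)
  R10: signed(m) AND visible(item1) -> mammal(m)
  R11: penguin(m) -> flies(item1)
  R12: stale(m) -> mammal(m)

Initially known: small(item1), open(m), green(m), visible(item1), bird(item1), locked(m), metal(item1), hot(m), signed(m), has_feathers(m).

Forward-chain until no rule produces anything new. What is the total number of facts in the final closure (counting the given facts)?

19

Round 1 — R2, R7, R10, derive red(m), cold(m), mammal(m).
Round 2 — R4, R6, R9, derive wooden(m), large(item1), penguin(m).
Round 3 — R1, R11, derive blue(item1), flies(item1).
Round 4 — R5, derive approved(m).
Closure: {approved(m), bird(item1), blue(item1), cold(m), flies(item1), green(m), has_feathers(m), hot(m), large(item1), locked(m), mammal(m), metal(item1), open(m), penguin(m), red(m), signed(m), small(item1), visible(item1), wooden(m)} — 19 facts.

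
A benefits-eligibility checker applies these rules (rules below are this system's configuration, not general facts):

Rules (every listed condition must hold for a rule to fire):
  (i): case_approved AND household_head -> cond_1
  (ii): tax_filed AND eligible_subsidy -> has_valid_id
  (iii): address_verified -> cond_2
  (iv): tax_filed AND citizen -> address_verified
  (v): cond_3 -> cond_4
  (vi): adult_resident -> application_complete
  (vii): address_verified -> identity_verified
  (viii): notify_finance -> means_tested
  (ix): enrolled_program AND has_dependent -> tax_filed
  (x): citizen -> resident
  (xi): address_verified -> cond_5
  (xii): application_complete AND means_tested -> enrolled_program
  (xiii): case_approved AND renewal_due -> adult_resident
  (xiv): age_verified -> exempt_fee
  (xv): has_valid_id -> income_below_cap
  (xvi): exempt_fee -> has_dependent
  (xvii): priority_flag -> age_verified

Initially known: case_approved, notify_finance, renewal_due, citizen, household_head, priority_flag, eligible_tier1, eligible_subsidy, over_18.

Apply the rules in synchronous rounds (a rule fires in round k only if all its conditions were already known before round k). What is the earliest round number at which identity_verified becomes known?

Round 1 — (i), (viii), (x), (xiii), (xvii), derive cond_1, means_tested, resident, adult_resident, age_verified.
Round 2 — (vi), (xiv), derive application_complete, exempt_fee.
Round 3 — (xii), (xvi), derive enrolled_program, has_dependent.
Round 4 — (ix), derive tax_filed.
Round 5 — (ii), (iv), derive has_valid_id, address_verified.
Round 6 — (iii), (vii), (xi), (xv), derive cond_2, identity_verified, cond_5, income_below_cap.
identity_verified first appears in round 6.

6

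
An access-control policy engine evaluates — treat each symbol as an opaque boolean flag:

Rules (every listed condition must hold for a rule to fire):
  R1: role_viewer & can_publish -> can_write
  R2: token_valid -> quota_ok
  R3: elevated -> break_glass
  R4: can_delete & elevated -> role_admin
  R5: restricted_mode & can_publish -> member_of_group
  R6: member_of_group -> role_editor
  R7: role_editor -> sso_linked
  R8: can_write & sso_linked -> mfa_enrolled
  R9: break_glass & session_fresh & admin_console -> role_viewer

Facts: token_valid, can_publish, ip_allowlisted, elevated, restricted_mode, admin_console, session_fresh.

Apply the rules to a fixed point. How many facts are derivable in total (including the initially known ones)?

Round 1: R2 [token_valid -> quota_ok]; R3 [elevated -> break_glass]; R5 [restricted_mode & can_publish -> member_of_group]. New: quota_ok, break_glass, member_of_group.
Round 2: R6 [member_of_group -> role_editor]; R9 [break_glass & session_fresh & admin_console -> role_viewer]. New: role_editor, role_viewer.
Round 3: R1 [role_viewer & can_publish -> can_write]; R7 [role_editor -> sso_linked]. New: can_write, sso_linked.
Round 4: R8 [can_write & sso_linked -> mfa_enrolled]. New: mfa_enrolled.
Closure: {admin_console, break_glass, can_publish, can_write, elevated, ip_allowlisted, member_of_group, mfa_enrolled, quota_ok, restricted_mode, role_editor, role_viewer, session_fresh, sso_linked, token_valid} — 15 facts.

15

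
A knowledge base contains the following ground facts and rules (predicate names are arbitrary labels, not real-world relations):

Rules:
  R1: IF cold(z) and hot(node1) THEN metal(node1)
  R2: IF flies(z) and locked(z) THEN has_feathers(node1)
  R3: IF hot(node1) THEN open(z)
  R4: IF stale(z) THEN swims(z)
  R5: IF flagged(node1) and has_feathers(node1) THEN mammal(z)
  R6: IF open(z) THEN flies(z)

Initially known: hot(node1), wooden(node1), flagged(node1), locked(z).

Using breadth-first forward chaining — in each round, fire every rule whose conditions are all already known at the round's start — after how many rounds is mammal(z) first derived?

4

Round 1 fires R3, giving open(z).
Round 2 fires R6, giving flies(z).
Round 3 fires R2, giving has_feathers(node1).
Round 4 fires R5, giving mammal(z).
mammal(z) first appears in round 4.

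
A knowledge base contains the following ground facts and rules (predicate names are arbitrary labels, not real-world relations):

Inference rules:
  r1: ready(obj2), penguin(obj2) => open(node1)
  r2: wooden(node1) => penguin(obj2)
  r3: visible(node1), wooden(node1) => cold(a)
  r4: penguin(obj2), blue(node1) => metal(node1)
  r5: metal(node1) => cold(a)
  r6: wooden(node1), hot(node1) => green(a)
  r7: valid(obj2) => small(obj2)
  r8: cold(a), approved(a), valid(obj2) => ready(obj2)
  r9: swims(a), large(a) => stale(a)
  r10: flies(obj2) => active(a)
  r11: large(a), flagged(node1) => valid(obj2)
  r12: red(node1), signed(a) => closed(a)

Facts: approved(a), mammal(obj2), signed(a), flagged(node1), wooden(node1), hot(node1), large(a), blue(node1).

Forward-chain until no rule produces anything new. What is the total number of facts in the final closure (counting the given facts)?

16

[1] r2 [wooden(node1) => penguin(obj2)]; r6 [wooden(node1), hot(node1) => green(a)]; r11 [large(a), flagged(node1) => valid(obj2)]. ⇒ new: penguin(obj2), green(a), valid(obj2).
[2] r4 [penguin(obj2), blue(node1) => metal(node1)]; r7 [valid(obj2) => small(obj2)]. ⇒ new: metal(node1), small(obj2).
[3] r5 [metal(node1) => cold(a)]. ⇒ new: cold(a).
[4] r8 [cold(a), approved(a), valid(obj2) => ready(obj2)]. ⇒ new: ready(obj2).
[5] r1 [ready(obj2), penguin(obj2) => open(node1)]. ⇒ new: open(node1).
Closure: {approved(a), blue(node1), cold(a), flagged(node1), green(a), hot(node1), large(a), mammal(obj2), metal(node1), open(node1), penguin(obj2), ready(obj2), signed(a), small(obj2), valid(obj2), wooden(node1)} — 16 facts.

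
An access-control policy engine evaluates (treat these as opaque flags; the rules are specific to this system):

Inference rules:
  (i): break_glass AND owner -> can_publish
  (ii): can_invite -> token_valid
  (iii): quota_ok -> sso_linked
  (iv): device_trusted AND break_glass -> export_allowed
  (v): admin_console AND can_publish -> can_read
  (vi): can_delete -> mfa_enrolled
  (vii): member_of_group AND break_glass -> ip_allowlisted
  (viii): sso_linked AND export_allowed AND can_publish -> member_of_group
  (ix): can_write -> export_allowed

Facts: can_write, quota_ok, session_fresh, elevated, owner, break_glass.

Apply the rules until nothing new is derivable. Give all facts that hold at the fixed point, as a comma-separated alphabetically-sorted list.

break_glass, can_publish, can_write, elevated, export_allowed, ip_allowlisted, member_of_group, owner, quota_ok, session_fresh, sso_linked

Round 1: (i) [break_glass AND owner -> can_publish]; (iii) [quota_ok -> sso_linked]; (ix) [can_write -> export_allowed]. New: can_publish, sso_linked, export_allowed.
Round 2: (viii) [sso_linked AND export_allowed AND can_publish -> member_of_group]. New: member_of_group.
Round 3: (vii) [member_of_group AND break_glass -> ip_allowlisted]. New: ip_allowlisted.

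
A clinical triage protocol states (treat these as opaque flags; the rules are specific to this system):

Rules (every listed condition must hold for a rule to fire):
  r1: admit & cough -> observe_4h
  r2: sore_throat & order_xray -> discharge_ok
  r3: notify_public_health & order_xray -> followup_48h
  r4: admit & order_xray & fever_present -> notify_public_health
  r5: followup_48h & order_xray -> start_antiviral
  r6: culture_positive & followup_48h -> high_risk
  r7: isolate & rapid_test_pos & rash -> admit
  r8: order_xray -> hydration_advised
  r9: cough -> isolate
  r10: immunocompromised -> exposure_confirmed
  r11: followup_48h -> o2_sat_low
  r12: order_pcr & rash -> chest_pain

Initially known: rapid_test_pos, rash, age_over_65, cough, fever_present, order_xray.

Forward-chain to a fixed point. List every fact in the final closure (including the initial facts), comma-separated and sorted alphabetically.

admit, age_over_65, cough, fever_present, followup_48h, hydration_advised, isolate, notify_public_health, o2_sat_low, observe_4h, order_xray, rapid_test_pos, rash, start_antiviral

[1] r8 [order_xray -> hydration_advised]; r9 [cough -> isolate]. ⇒ new: hydration_advised, isolate.
[2] r7 [isolate & rapid_test_pos & rash -> admit]. ⇒ new: admit.
[3] r1 [admit & cough -> observe_4h]; r4 [admit & order_xray & fever_present -> notify_public_health]. ⇒ new: observe_4h, notify_public_health.
[4] r3 [notify_public_health & order_xray -> followup_48h]. ⇒ new: followup_48h.
[5] r5 [followup_48h & order_xray -> start_antiviral]; r11 [followup_48h -> o2_sat_low]. ⇒ new: start_antiviral, o2_sat_low.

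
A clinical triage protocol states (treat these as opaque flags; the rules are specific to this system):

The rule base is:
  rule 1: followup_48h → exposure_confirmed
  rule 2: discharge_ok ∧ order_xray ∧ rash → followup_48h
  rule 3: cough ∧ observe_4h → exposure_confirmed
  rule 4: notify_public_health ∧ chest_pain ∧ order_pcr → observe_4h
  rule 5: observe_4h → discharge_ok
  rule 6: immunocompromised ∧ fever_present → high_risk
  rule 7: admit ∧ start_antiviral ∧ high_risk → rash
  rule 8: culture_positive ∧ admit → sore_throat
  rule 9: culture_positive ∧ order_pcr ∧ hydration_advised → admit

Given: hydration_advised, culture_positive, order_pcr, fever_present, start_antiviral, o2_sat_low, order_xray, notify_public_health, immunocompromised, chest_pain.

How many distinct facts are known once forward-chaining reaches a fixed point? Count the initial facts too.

18

Round 1 — rule 4, rule 6, rule 9, derive observe_4h, high_risk, admit.
Round 2 — rule 5, rule 7, rule 8, derive discharge_ok, rash, sore_throat.
Round 3 — rule 2, derive followup_48h.
Round 4 — rule 1, derive exposure_confirmed.
Closure: {admit, chest_pain, culture_positive, discharge_ok, exposure_confirmed, fever_present, followup_48h, high_risk, hydration_advised, immunocompromised, notify_public_health, o2_sat_low, observe_4h, order_pcr, order_xray, rash, sore_throat, start_antiviral} — 18 facts.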